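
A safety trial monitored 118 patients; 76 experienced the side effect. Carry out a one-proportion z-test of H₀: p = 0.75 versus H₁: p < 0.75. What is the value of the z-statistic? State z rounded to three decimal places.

z = -2.657

With x = 76 successes in n = 118, p̂ = 0.64407.
Null standard error: √(0.75·0.25/118) = √0.001588983 = 0.039862.
z = (p̂ − p₀)/SE = (0.64407 − 0.75)/0.039862 = -2.657.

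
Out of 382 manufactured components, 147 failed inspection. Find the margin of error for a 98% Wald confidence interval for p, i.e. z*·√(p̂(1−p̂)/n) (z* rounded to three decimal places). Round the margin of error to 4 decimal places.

With x = 147 successes in n = 382, p̂ = 0.38482.
Standard error of p̂: √(0.236733/382) = √0.000619719 = 0.024894.
The 98% critical value is z* = 2.326.
So ME = 0.0579.

ME = 0.0579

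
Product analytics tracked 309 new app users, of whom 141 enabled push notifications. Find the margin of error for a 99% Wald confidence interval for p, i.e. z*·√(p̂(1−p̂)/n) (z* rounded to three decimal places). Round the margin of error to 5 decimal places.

p̂ = 141/309 = 0.45631.
Standard error of p̂: √(0.248091/309) = √0.000802884 = 0.028335.
z* = 2.576 at the 99% level.
ME = 2.576·0.028335 = 0.07299.

ME = 0.07299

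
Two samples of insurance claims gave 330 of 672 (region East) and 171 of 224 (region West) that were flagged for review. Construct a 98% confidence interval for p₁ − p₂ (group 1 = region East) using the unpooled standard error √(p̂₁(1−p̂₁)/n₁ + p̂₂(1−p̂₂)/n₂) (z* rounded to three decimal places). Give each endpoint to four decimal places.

(-0.3522, -0.1925)

p̂₁ = 330/672 = 0.49107, p̂₂ = 171/224 = 0.76339; p̂₁ − p̂₂ = -0.27232.
SE = √(0.000371905 + 0.000806358) = √0.001178263 = 0.034326.
For 98% confidence, z* = 2.326. Margin = 2.326·0.034326 = 0.07984.
Interval: -0.27232 ± 0.07984 → (-0.3522, -0.1925).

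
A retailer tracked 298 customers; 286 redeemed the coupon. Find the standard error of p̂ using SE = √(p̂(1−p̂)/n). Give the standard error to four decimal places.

p̂ = 286/298 = 0.95973.
p̂(1−p̂) = 0.95973·0.04027 = 0.038648.
SE = √(0.038648/298) = √0.000129691 = 0.0114.

SE = 0.0114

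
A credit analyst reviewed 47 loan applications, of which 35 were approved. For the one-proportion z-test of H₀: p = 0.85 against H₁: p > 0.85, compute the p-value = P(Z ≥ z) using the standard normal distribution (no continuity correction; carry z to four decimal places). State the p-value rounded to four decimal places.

The sample proportion is 35/47 = 0.74468.
Under H₀, SE = √(p₀(1−p₀)/n) = √(0.85·0.15/47) = √0.002712766 = 0.052084.
Test statistic (full precision, shown to 4 dp): z = (35/47 − 0.85)/SE₀ ≈ -2.0221.
From the standard normal, P(Z ≥ z) = 0.9784.

p-value = 0.9784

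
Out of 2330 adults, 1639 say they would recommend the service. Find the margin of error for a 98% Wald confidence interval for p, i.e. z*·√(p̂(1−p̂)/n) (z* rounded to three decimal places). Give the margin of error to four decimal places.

ME = 0.0220

With x = 1639 successes in n = 2330, p̂ = 0.70343.
SE(p̂) = √(0.70343·0.29657/2330) = 0.009462.
z* = 2.326 at the 98% level.
Margin of error = z*·SE = 2.326 × 0.009462 = 0.0220.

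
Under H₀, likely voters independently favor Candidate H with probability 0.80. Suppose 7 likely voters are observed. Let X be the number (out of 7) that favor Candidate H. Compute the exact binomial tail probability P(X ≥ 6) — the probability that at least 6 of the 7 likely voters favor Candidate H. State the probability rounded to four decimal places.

X is binomial with n = 7 and p = 0.80.
P(X ≥ 6) = C(7,6)·0.80^6·0.20^1 + C(7,7)·0.80^7·0.20^0.
= 0.367002 + 0.209715 = 0.5767.

P = 0.5767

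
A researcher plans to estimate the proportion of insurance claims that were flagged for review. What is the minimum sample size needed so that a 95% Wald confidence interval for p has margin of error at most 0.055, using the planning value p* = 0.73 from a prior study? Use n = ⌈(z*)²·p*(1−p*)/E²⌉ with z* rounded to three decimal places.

n = 251

The 95% critical value is z* = 1.960.
p*(1−p*) = 0.1971.
(z*)²·p*(1−p*)/E² = 3.841600·0.1971/0.003025 = 250.307.
⌈250.307⌉ = 251.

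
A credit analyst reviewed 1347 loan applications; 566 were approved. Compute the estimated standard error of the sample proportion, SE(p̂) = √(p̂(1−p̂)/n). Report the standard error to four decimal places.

SE = 0.0134

p̂ = 566/1347 = 0.42019.
p̂(1−p̂) = 0.42019·0.57981 = 0.243630.
SE = √(0.243630/1347) = √0.000180869 = 0.0134.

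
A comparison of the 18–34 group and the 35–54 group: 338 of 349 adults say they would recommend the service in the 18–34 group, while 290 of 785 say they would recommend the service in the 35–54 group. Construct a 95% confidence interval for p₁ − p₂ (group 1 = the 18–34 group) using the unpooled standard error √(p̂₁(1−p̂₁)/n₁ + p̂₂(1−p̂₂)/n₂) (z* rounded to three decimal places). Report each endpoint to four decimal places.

(0.5606, 0.6375)

p̂₁ = 0.96848, p̂₂ = 0.36943, so the observed difference is 0.59905.
Unpooled SE = √(p̂₁(1−p̂₁)/n₁ + p̂₂(1−p̂₂)/n₂) = √(0.000087465 + 0.000296752) = 0.019601.
z* = 1.960 at the 95% level. Margin = 1.960·0.019601 = 0.03842.
So the interval runs from 0.5606 to 0.6375.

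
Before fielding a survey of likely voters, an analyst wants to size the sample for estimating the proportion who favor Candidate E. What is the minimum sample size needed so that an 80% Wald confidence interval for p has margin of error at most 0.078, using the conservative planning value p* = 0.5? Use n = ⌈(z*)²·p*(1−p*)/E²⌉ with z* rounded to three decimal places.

For 80% confidence, z* = 1.282.
p*(1−p*) = 0.50·0.50 = 0.2500.
(z*)²·p*(1−p*)/E² = 1.643524·0.2500/0.006084 = 67.535.
Rounding up, n = 68.

n = 68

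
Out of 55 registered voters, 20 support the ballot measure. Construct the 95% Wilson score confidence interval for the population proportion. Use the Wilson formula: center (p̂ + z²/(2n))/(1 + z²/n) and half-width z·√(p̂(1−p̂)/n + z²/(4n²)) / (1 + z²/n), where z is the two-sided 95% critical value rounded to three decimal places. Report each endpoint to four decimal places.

(0.2493, 0.4958)

Here p̂ = 20/55 = 0.36364 and z = 1.960 (z² = 3.841600).
1 + z²/n = 1.069847.
Center = (0.36364 + 0.034924)/1.069847 = 0.37254.
Radicand: p̂(1−p̂)/n + z²/(4n²) = 0.004207363 + 0.000317488 = 0.004524851.
Half-width = 1.960·√0.004524851/1.069847 = 0.12324.
Interval: 0.37254 ± 0.12324 → (0.2493, 0.4958).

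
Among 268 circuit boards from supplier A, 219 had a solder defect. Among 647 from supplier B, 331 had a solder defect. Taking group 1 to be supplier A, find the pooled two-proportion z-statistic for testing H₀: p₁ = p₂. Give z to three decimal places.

z = 8.590

Sample proportions: p̂₁ = 219/268 = 0.81716 and p̂₂ = 331/647 = 0.51159.
Pooled p̂ = (219+331)/(268+647) = 550/915 = 0.60109.
SE = √[p̂(1−p̂)(1/n₁+1/n₂)] = √[0.60109·0.39891·(1/268+1/647)] ≈ 0.035571.
z = 0.30557/0.035571 = 8.590.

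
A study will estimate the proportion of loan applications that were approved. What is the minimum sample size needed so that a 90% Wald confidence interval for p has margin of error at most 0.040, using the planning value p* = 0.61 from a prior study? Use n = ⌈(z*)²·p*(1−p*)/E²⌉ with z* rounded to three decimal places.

n = 403

The 90% critical value is z* = 1.645.
p*(1−p*) = 0.2379.
(z*)²·p*(1−p*)/E² = 2.706025·0.2379/0.001600 = 402.352.
⌈402.352⌉ = 403.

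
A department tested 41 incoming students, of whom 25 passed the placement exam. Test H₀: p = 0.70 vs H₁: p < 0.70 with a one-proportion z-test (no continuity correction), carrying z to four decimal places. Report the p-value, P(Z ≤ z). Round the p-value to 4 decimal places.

The sample proportion is 25/41 = 0.60976.
SE₀ = √(0.70·0.30/41) = 0.071568.
z = (p̂ − p₀)/SE = (25/41 − 0.70)/0.071568 ≈ -1.2610.
p-value = P(Z ≤ z) with z = -1.2610 → 0.1037.

p-value = 0.1037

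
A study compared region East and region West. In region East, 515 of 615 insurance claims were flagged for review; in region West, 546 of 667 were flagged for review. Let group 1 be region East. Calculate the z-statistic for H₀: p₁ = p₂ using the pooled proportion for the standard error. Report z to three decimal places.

z = 0.891

p̂₁ = 515/615 = 0.83740, p̂₂ = 546/667 = 0.81859.
Pooled p̂ = (515+546)/(615+667) = 1061/1282 = 0.82761.
SE = √[p̂(1−p̂)(1/n₁+1/n₂)] = √[0.82761·0.17239·(1/615+1/667)] ≈ 0.021116.
z = (p̂₁ − p̂₂)/SE = (0.83740 − 0.81859)/0.021116 = 0.01881/0.021116 = 0.891.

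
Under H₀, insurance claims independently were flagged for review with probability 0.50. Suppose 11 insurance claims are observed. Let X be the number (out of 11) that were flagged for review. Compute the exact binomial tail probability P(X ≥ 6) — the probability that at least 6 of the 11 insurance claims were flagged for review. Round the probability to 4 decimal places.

P = 0.5000

X is binomial with n = 11 and p = 0.50.
P(X ≥ 6) = Σ_{j=6}^{11} C(11,j)·0.50^j·0.50^{11−j}.
= 0.225586 + 0.161133 + 0.080566 + 0.026855 + 0.005371 + 0.000488 = 0.5000.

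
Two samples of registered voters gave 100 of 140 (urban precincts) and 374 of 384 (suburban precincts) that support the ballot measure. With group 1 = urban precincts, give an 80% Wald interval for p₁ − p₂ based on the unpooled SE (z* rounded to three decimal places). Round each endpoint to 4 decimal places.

p̂₁ = 0.71429, p̂₂ = 0.97396, so the observed difference is -0.25967.
Unpooled SE = √(p̂₁(1−p̂₁)/n₁ + p̂₂(1−p̂₂)/n₂) = √(0.001457726 + 0.000066051) = 0.039036.
The 80% critical value is z* = 1.282. Margin of error = 0.05004.
So the interval runs from -0.3097 to -0.2096.

(-0.3097, -0.2096)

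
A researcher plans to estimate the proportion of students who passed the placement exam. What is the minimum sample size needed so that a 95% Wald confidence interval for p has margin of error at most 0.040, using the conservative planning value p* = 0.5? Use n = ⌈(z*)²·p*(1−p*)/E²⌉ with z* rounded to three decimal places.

n = 601

The 95% critical value is z* = 1.960.
p*(1−p*) = 0.50·0.50 = 0.2500.
Required n before rounding: 3.841600 × 0.2500 / 0.040² = 600.250.
⌈600.250⌉ = 601.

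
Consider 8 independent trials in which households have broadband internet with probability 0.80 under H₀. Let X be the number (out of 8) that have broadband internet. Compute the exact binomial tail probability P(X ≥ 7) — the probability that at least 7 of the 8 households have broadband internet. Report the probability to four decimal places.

P = 0.5033

X is binomial with n = 8 and p = 0.80.
P(X ≥ 7) = C(8,7)·0.80^7·0.20^1 + C(8,8)·0.80^8·0.20^0.
= 0.335544 + 0.167772 = 0.5033.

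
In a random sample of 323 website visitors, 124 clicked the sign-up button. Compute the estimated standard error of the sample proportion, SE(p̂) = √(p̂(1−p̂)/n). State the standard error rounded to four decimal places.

p̂ = 124/323 = 0.38390.
p̂(1−p̂) = 0.236521.
SE = √(0.236521/323) = √0.000732263 = 0.0271.

SE = 0.0271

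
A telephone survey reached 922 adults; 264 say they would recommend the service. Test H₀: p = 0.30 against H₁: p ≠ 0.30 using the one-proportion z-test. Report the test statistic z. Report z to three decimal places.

With x = 264 successes in n = 922, p̂ = 0.28633.
SE₀ = √(0.30·0.70/922) = 0.015092.
z = (0.28633 − 0.30)/0.015092 = -0.01367/0.015092 = -0.906.

z = -0.906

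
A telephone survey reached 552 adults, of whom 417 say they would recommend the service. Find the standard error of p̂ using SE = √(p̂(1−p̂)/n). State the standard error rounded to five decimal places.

SE = 0.01829

With x = 417 successes in n = 552, p̂ = 0.75543.
p̂(1−p̂) = 0.184756.
Dividing by n and taking the root: √0.000334703 = 0.01829.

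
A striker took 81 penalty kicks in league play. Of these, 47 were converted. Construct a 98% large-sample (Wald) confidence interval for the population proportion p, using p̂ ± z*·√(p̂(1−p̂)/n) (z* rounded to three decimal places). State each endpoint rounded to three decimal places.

(0.453, 0.708)

The sample proportion is 47/81 = 0.58025.
Standard error of p̂: √(0.243560/81) = √0.003006919 = 0.054835.
For 98% confidence, z* = 2.326.
Margin of error: 2.326 × 0.054835 = 0.12755.
So the interval runs from 0.453 to 0.708.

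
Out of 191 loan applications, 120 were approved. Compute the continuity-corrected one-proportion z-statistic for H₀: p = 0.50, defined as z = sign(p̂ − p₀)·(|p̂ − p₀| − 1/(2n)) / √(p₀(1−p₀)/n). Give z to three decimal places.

p̂ = 120/191 = 0.62827. p̂ − p₀ = 0.128272.
1/(2n) = 0.002618.
Corrected numerator: |0.128272| − 0.002618 = 0.125654.
Under H₀, SE = √(p₀(1−p₀)/n) = √(0.50·0.50/191) = √0.001308901 = 0.036179.
z = +0.125654/0.036179 = 3.473.

z = 3.473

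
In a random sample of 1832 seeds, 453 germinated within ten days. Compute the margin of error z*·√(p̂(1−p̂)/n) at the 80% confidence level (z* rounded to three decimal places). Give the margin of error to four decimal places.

With x = 453 successes in n = 1832, p̂ = 0.24727.
SE(p̂) = √(0.24727·0.75273/1832) = 0.010080.
The 80% critical value is z* = 1.282.
So ME = 0.0129.

ME = 0.0129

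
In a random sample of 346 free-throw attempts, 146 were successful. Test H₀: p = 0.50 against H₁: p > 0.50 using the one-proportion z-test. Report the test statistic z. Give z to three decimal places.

z = -2.903

Sample proportion p̂ = 146/346 = 0.42197.
Null standard error: √(0.50·0.50/346) = √0.000722543 = 0.026880.
z = (p̂ − p₀)/SE = (0.42197 − 0.50)/0.026880 = -2.903.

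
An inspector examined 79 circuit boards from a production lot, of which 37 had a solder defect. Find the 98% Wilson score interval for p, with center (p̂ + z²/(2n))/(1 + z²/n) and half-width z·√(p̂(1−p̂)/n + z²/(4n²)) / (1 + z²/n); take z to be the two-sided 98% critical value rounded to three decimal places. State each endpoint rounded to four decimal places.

Here p̂ = 37/79 = 0.46835 and z = 2.326 (z² = 5.410276).
1 + z²/n = 1.068485.
Adjusted center: (0.46835 + z²/(2n))/1.068485 = 0.47038.
Radicand: p̂(1−p̂)/n + z²/(4n²) = 0.003151880 + 0.000216723 = 0.003368603.
Half-width = z·√(radicand)/denom = 2.326·0.058040/1.068485 = 0.12635.
Interval: 0.47038 ± 0.12635 → (0.3440, 0.5967).

(0.3440, 0.5967)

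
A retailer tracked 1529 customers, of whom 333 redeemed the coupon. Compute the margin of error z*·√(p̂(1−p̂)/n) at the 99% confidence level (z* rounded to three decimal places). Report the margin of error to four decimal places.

Sample proportion p̂ = 333/1529 = 0.21779.
Standard error of p̂: √(0.170357/1529) = √0.000111417 = 0.010555.
z* = 2.576 at the 99% level.
ME = 2.576·0.010555 = 0.0272.

ME = 0.0272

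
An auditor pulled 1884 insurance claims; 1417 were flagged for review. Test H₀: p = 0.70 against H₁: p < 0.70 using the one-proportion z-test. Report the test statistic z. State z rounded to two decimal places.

Sample proportion p̂ = 1417/1884 = 0.75212.
SE₀ = √(0.70·0.30/1884) = 0.010558.
z = (p̂ − p₀)/SE = (0.75212 − 0.70)/0.010558 = 4.94.

z = 4.94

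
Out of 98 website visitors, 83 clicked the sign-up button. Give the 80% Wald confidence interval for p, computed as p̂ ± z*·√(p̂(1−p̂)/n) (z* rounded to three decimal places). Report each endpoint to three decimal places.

(0.800, 0.894)

p̂ = 83/98 = 0.84694.
SE = √(p̂(1−p̂)/n) = √(0.129633/98) = 0.036370.
The 80% critical value is z* = 1.282.
Margin = 1.282·0.036370 = 0.04663.
Interval: 0.84694 ± 0.04663 → (0.800, 0.894).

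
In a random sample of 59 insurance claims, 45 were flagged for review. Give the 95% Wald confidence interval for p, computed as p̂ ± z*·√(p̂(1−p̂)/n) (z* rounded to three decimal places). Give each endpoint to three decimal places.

p̂ = 45/59 = 0.76271.
Standard error of p̂: √(0.180982/59) = √0.003067500 = 0.055385.
For 95% confidence, z* = 1.960.
Margin of error: 1.960 × 0.055385 = 0.10855.
So the interval runs from 0.654 to 0.871.

(0.654, 0.871)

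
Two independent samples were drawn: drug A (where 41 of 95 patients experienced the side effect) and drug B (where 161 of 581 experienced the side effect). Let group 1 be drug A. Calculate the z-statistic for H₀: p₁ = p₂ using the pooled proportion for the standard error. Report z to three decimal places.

Sample proportions: p̂₁ = 41/95 = 0.43158 and p̂₂ = 161/581 = 0.27711.
Pooled p̂ = (41+161)/(95+581) = 202/676 = 0.29882.
SE = √[p̂(1−p̂)(1/n₁+1/n₂)] = √[0.29882·0.70118·(1/95+1/581)] ≈ 0.050657.
z = (p̂₁ − p̂₂)/SE = (0.43158 − 0.27711)/0.050657 = 0.15447/0.050657 = 3.049.

z = 3.049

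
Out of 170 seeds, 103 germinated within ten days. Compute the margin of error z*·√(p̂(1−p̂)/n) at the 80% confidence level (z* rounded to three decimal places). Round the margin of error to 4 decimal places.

The sample proportion is 103/170 = 0.60588.
SE(p̂) = √(0.60588·0.39412/170) = 0.037479.
z* = 1.282 at the 80% level.
Margin of error = z*·SE = 1.282 × 0.037479 = 0.0480.

ME = 0.0480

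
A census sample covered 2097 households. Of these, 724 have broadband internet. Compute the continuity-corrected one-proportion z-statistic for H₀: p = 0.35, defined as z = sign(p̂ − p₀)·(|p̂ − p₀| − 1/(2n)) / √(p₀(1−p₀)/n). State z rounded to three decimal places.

z = -0.433

The sample proportion is 724/2097 = 0.34526. p̂ − p₀ = -0.004745.
Continuity correction 1/(2n) = 1/4194 = 0.000238.
Corrected numerator: |-0.004745| − 0.000238 = 0.004507.
SE₀ = √(0.35·0.65/2097) = 0.010416.
z = (−)0.004507/0.010416 = -0.433.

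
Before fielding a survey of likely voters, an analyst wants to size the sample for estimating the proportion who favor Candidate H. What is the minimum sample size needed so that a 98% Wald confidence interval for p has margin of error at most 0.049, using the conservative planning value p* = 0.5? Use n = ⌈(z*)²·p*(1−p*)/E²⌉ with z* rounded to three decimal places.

n = 564

z* = 2.326 at the 98% level.
p*(1−p*) = 0.2500.
(z*)²·p*(1−p*)/E² = 5.410276·0.2500/0.002401 = 563.336.
Rounding up, n = 564.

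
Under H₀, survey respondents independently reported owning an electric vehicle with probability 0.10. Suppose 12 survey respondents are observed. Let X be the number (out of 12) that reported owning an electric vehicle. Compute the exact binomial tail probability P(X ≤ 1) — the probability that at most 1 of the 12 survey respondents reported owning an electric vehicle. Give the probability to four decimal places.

P = 0.6590

X ~ Binomial(n=12, p=0.10).
P(X ≤ 1) = C(12,0)·0.10^0·0.90^12 + C(12,1)·0.10^1·0.90^11.
= 0.282430 + 0.376573 = 0.6590.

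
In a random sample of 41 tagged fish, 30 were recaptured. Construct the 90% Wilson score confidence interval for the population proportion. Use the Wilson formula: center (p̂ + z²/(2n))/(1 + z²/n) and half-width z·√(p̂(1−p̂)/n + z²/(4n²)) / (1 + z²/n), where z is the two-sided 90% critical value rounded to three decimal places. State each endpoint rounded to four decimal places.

(0.6062, 0.8285)

p̂ = 30/41 = 0.73171; z = 1.645, so z² = 2.706025.
Denominator 1 + z²/n = 1 + 2.706025/41 = 1.066001.
Adjusted center: (0.73171 + z²/(2n))/1.066001 = 0.71736.
Radicand: p̂(1−p̂)/n + z²/(4n²) = 0.004788091 + 0.000402443 = 0.005190534.
Half-width = z·√(radicand)/denom = 1.645·0.072045/1.066001 = 0.11118.
CI: 0.71736 ± 0.11118 = (0.6062, 0.8285).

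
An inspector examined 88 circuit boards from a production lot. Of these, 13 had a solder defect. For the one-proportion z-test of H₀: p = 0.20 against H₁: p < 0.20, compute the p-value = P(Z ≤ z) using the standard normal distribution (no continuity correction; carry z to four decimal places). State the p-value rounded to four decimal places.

p̂ = 13/88 = 0.14773.
SE₀ = √(0.20·0.80/88) = 0.042640.
z = (p̂ − p₀)/SE = (13/88 − 0.20)/0.042640 ≈ -1.2259.
p-value = P(Z ≤ z) with z = -1.2259 → 0.1101.

p-value = 0.1101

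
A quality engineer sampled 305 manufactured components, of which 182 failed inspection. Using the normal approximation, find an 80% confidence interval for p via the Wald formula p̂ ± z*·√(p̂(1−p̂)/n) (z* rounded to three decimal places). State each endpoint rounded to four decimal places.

p̂ = 182/305 = 0.59672.
SE = √(p̂(1−p̂)/n) = √(0.240645/305) = 0.028089.
z* = 1.282 at the 80% level.
Margin of error: 1.282 × 0.028089 = 0.03601.
Interval: 0.59672 ± 0.03601 → (0.5607, 0.6327).

(0.5607, 0.6327)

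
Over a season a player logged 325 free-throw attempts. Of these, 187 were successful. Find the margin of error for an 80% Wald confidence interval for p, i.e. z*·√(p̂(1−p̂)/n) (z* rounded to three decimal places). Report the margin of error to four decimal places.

p̂ = 187/325 = 0.57538.
Standard error of p̂: √(0.244317/325) = √0.000751745 = 0.027418.
z* = 1.282 at the 80% level.
So ME = 0.0351.

ME = 0.0351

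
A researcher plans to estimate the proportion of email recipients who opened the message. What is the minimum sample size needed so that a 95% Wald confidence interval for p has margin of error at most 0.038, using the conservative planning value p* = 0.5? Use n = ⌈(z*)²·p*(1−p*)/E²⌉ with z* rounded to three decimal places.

For 95% confidence, z* = 1.960.
p*(1−p*) = 0.2500.
Required n before rounding: 3.841600 × 0.2500 / 0.038² = 665.097.
⌈665.097⌉ = 666.

n = 666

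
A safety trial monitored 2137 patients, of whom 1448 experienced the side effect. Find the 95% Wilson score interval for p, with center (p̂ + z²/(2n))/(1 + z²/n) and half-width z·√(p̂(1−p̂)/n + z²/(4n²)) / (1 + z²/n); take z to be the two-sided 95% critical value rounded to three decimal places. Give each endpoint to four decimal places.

Here p̂ = 1448/2137 = 0.67759 and z = 1.960 (z² = 3.841600).
Denominator 1 + z²/n = 1 + 3.841600/2137 = 1.001798.
Center = (0.67759 + 0.000899)/1.001798 = 0.67727.
Radicand: p̂(1−p̂)/n + z²/(4n²) = 0.000102229 + 0.000000210 = 0.000102439.
Half-width = 1.960·√0.000102439/1.001798 = 0.01980.
Interval: 0.67727 ± 0.01980 → (0.6575, 0.6971).

(0.6575, 0.6971)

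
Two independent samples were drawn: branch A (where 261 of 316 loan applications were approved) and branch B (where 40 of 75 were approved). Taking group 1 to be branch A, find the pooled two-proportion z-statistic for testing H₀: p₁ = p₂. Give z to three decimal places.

z = 5.412

p̂₁ = 261/316 = 0.82595, p̂₂ = 40/75 = 0.53333.
Pooled p̂ = (261+40)/(316+75) = 301/391 = 0.76982.
Pooled SE = √[0.1771966·0.01649789] ≈ 0.054068.
z = (p̂₁ − p̂₂)/SE = (0.82595 − 0.53333)/0.054068 = 0.29262/0.054068 = 5.412.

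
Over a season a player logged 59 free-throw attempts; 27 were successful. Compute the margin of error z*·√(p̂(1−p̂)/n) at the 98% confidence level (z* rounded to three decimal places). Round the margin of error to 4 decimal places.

Sample proportion p̂ = 27/59 = 0.45763.
SE(p̂) = √(0.45763·0.54237/59) = 0.064860.
For 98% confidence, z* = 2.326.
Margin of error = z*·SE = 2.326 × 0.064860 = 0.1509.

ME = 0.1509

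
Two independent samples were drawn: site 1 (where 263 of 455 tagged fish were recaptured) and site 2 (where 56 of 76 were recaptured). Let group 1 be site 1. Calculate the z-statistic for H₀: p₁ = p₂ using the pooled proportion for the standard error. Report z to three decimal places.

z = -2.617

Sample proportions: p̂₁ = 263/455 = 0.57802 and p̂₂ = 56/76 = 0.73684.
Pooling: p̂ = 319/531 = 0.60075.
SE = √[p̂(1−p̂)(1/n₁+1/n₂)] = √[0.60075·0.39925·(1/455+1/76)] ≈ 0.060688.
z = (p̂₁ − p̂₂)/SE = (0.57802 − 0.73684)/0.060688 = -0.15882/0.060688 = -2.617.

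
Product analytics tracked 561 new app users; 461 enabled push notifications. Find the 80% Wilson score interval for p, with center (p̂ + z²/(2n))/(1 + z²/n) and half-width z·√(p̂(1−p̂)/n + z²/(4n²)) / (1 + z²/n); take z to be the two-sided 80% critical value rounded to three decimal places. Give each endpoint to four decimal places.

(0.8001, 0.8415)

Here p̂ = 461/561 = 0.82175 and z = 1.282 (z² = 1.643524).
1 + z²/n = 1.002930.
Center = (0.82175 + 0.001465)/1.002930 = 0.82081.
Radicand: p̂(1−p̂)/n + z²/(4n²) = 0.000261103 + 0.000001306 = 0.000262409.
Half-width = 1.282·√0.000262409/1.002930 = 0.02071.
So the interval runs from 0.8001 to 0.8415.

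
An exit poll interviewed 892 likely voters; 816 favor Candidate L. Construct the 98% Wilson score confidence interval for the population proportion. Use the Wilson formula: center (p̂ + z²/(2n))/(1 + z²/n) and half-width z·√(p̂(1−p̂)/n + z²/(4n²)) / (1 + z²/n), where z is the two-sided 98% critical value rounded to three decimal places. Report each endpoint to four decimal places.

(0.8905, 0.9341)

Here p̂ = 816/892 = 0.91480 and z = 2.326 (z² = 5.410276).
1 + z²/n = 1.006065.
Adjusted center: (0.91480 + z²/(2n))/1.006065 = 0.91230.
Radicand: p̂(1−p̂)/n + z²/(4n²) = 0.000087379 + 0.000001700 = 0.000089079.
Half-width = 2.326·√0.000089079/1.006065 = 0.02182.
So the interval runs from 0.8905 to 0.9341.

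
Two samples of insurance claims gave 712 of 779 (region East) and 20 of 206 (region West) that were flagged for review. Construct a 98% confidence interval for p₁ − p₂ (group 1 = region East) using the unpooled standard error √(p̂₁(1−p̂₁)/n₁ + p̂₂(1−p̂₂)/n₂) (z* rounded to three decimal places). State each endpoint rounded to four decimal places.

(0.7635, 0.8703)

p̂₁ = 0.91399, p̂₂ = 0.09709, so the observed difference is 0.81690.
SE = √(0.000100912 + 0.000425541) = √0.000526453 = 0.022945.
For 98% confidence, z* = 2.326. Margin of error = 0.05337.
CI: 0.81690 ± 0.05337 = (0.7635, 0.8703).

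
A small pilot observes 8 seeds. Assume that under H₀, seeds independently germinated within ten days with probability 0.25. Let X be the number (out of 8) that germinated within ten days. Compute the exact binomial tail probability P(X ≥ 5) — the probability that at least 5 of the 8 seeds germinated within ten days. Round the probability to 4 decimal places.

P = 0.0273

X is binomial with n = 8 and p = 0.25.
P(X ≥ 5) = C(8,5)·0.25^5·0.75^3 + C(8,6)·0.25^6·0.75^2 + C(8,7)·0.25^7·0.75^1 + C(8,8)·0.25^8·0.75^0.
= 0.023071 + 0.003845 + 0.000366 + 0.000015 = 0.0273.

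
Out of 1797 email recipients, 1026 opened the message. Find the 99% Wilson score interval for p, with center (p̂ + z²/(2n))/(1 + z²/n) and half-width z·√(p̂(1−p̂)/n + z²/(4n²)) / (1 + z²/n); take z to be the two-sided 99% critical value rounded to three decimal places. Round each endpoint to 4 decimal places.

Here p̂ = 1026/1797 = 0.57095 and z = 2.576 (z² = 6.635776).
Denominator 1 + z²/n = 1 + 6.635776/1797 = 1.003693.
Center = (0.57095 + 0.001846)/1.003693 = 0.57069.
Radicand: p̂(1−p̂)/n + z²/(4n²) = 0.000136319 + 0.000000514 = 0.000136833.
Half-width = z·√(radicand)/denom = 2.576·0.011698/1.003693 = 0.03002.
CI: 0.57069 ± 0.03002 = (0.5407, 0.6007).

(0.5407, 0.6007)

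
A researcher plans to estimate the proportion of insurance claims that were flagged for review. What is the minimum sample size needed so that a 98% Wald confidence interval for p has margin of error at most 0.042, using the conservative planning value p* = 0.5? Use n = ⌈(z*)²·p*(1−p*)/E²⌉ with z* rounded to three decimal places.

n = 767

For 98% confidence, z* = 2.326.
p*(1−p*) = 0.2500.
Required n before rounding: 5.410276 × 0.2500 / 0.042² = 766.762.
Rounding up, n = 767.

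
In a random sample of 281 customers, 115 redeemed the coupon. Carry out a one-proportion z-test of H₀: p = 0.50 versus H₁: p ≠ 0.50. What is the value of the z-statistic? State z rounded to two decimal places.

z = -3.04

With x = 115 successes in n = 281, p̂ = 0.40925.
Under H₀, SE = √(p₀(1−p₀)/n) = √(0.50·0.50/281) = √0.000889680 = 0.029827.
Test statistic: z = -0.09075/0.029827 = -3.04.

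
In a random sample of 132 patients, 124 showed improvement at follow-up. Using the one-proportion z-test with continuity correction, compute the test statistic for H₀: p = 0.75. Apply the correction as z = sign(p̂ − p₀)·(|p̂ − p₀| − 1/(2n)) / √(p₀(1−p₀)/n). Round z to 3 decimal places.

z = 4.925

The sample proportion is 124/132 = 0.93939. p̂ − p₀ = 0.189394.
Continuity correction 1/(2n) = 1/264 = 0.003788.
Corrected numerator: |0.189394| − 0.003788 = 0.185606.
Under H₀, SE = √(p₀(1−p₀)/n) = √(0.75·0.25/132) = √0.001420455 = 0.037689.
z = (+)0.185606/0.037689 = 4.925.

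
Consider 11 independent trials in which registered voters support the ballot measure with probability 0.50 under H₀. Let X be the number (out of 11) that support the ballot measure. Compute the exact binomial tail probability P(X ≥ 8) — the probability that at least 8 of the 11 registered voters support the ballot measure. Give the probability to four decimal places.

P = 0.1133

X is binomial with n = 11 and p = 0.50.
P(X ≥ 8) = C(11,8)·0.50^8·0.50^3 + C(11,9)·0.50^9·0.50^2 + C(11,10)·0.50^10·0.50^1 + C(11,11)·0.50^11·0.50^0.
= 0.080566 + 0.026855 + 0.005371 + 0.000488 = 0.1133.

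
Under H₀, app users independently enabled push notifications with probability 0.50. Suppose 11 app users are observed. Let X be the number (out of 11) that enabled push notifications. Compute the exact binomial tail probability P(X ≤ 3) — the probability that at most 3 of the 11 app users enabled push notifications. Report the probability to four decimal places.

X ~ Binomial(n=11, p=0.50).
P(X ≤ 3) = C(11,0)·0.50^0·0.50^11 + C(11,1)·0.50^1·0.50^10 + C(11,2)·0.50^2·0.50^9 + C(11,3)·0.50^3·0.50^8.
= 0.000488 + 0.005371 + 0.026855 + 0.080566 = 0.1133.

P = 0.1133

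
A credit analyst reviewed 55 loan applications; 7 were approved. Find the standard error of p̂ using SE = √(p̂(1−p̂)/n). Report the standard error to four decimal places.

With x = 7 successes in n = 55, p̂ = 0.12727.
p̂(1−p̂) = 0.12727·0.87273 = 0.111072.
SE = √(0.111072/55) = 0.0449.

SE = 0.0449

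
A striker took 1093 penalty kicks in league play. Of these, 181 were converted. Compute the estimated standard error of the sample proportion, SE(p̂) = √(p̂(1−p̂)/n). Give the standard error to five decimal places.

p̂ = 181/1093 = 0.16560.
p̂(1−p̂) = 0.138177.
SE = √(0.138177/1093) = 0.01124.

SE = 0.01124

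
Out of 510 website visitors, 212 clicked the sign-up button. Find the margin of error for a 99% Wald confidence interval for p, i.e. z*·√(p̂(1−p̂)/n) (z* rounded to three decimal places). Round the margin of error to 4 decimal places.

ME = 0.0562

With x = 212 successes in n = 510, p̂ = 0.41569.
Standard error of p̂: √(0.242891/510) = √0.000476257 = 0.021823.
The 99% critical value is z* = 2.576.
So ME = 0.0562.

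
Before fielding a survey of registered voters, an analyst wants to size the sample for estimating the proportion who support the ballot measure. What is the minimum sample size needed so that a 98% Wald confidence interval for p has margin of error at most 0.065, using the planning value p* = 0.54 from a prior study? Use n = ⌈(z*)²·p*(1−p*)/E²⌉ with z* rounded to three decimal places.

z* = 2.326 at the 98% level.
p*(1−p*) = 0.54·0.46 = 0.2484.
(z*)²·p*(1−p*)/E² = 5.410276·0.2484/0.004225 = 318.086.
Rounding up, n = 319.

n = 319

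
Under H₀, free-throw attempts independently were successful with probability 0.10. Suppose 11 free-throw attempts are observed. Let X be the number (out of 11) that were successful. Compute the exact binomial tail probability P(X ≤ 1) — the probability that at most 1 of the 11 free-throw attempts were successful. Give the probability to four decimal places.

X is binomial with n = 11 and p = 0.10.
P(X ≤ 1) = C(11,0)·0.10^0·0.90^11 + C(11,1)·0.10^1·0.90^10.
= 0.313811 + 0.383546 = 0.6974.

P = 0.6974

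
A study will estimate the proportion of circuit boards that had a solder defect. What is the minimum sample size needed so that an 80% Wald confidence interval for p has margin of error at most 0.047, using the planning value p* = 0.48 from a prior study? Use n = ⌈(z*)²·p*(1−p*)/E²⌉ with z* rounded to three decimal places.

z* = 1.282 at the 80% level.
p*(1−p*) = 0.2496.
(z*)²·p*(1−p*)/E² = 1.643524·0.2496/0.002209 = 185.706.
Rounding up, n = 186.

n = 186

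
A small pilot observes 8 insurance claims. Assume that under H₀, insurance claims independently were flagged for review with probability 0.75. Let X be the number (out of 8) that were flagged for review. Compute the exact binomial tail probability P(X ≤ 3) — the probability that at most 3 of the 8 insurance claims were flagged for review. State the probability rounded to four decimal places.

X is binomial with n = 8 and p = 0.75.
P(X ≤ 3) = C(8,0)·0.75^0·0.25^8 + C(8,1)·0.75^1·0.25^7 + C(8,2)·0.75^2·0.25^6 + C(8,3)·0.75^3·0.25^5.
= 0.000015 + 0.000366 + 0.003845 + 0.023071 = 0.0273.

P = 0.0273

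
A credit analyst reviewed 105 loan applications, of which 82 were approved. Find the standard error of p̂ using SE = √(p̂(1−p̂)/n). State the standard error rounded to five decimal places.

SE = 0.04036

With x = 82 successes in n = 105, p̂ = 0.78095.
p̂(1−p̂) = 0.78095·0.21905 = 0.171067.
SE = √(0.171067/105) = √0.001629210 = 0.04036.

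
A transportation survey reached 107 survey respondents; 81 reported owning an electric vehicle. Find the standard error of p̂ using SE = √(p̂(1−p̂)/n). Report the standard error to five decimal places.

SE = 0.04146

With x = 81 successes in n = 107, p̂ = 0.75701.
p̂(1−p̂) = 0.75701·0.24299 = 0.183946.
Dividing by n and taking the root: √0.001719121 = 0.04146.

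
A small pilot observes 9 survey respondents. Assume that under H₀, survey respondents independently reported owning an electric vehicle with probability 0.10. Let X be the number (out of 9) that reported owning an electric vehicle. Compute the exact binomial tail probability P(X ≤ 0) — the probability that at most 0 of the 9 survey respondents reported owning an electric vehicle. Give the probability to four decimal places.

X ~ Binomial(n=9, p=0.10).
P(X ≤ 0) = C(9,0)·0.10^0·0.90^9.
= 0.387420 = 0.3874.

P = 0.3874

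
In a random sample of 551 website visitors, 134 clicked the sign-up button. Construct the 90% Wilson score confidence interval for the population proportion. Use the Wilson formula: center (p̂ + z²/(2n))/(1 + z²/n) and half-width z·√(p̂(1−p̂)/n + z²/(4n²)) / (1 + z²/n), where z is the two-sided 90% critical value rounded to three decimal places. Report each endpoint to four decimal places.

p̂ = 134/551 = 0.24319; z = 1.645, so z² = 2.706025.
Denominator 1 + z²/n = 1 + 2.706025/551 = 1.004911.
Adjusted center: (0.24319 + z²/(2n))/1.004911 = 0.24445.
Radicand: p̂(1−p̂)/n + z²/(4n²) = 0.000334030 + 0.000002228 = 0.000336258.
Half-width = 1.645·√0.000336258/1.004911 = 0.03002.
Interval: 0.24445 ± 0.03002 → (0.2144, 0.2745).

(0.2144, 0.2745)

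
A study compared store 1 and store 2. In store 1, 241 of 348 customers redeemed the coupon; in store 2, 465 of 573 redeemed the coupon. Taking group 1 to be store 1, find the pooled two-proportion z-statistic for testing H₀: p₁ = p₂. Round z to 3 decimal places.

z = -4.139

Sample proportions: p̂₁ = 241/348 = 0.69253 and p̂₂ = 465/573 = 0.81152.
Pooling: p̂ = 706/921 = 0.76656.
SE = √[p̂(1−p̂)(1/n₁+1/n₂)] = √[0.76656·0.23344·(1/348+1/573)] ≈ 0.028749.
z = (p̂₁ − p̂₂)/SE = (0.69253 − 0.81152)/0.028749 = -0.11899/0.028749 = -4.139.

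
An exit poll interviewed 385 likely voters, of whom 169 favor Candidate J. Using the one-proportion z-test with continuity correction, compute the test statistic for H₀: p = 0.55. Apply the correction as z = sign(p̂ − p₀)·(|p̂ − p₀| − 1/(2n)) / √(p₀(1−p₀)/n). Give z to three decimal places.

z = -4.328

Sample proportion p̂ = 169/385 = 0.43896. p̂ − p₀ = -0.111039.
Continuity correction 1/(2n) = 1/770 = 0.001299.
Corrected numerator: |-0.111039| − 0.001299 = 0.109740.
Under H₀, SE = √(p₀(1−p₀)/n) = √(0.55·0.45/385) = √0.000642857 = 0.025355.
z = (−)0.109740/0.025355 = -4.328.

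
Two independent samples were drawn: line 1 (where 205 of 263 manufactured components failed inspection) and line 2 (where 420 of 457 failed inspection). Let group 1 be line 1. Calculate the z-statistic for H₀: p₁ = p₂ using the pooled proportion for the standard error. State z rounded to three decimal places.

z = -5.328

Sample proportions: p̂₁ = 205/263 = 0.77947 and p̂₂ = 420/457 = 0.91904.
Pooled p̂ = (205+420)/(263+457) = 625/720 = 0.86806.
Pooled SE = √[0.1145351·0.00599047] ≈ 0.026194.
z = -0.13957/0.026194 = -5.328.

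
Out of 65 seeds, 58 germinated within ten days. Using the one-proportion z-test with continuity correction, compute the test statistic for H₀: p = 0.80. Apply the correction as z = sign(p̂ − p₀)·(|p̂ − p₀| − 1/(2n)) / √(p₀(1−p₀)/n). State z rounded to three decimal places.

z = 1.705

With x = 58 successes in n = 65, p̂ = 0.89231. p̂ − p₀ = 0.092308.
Continuity correction 1/(2n) = 1/130 = 0.007692.
Corrected numerator: |0.092308| − 0.007692 = 0.084616.
Null standard error: √(0.80·0.20/65) = √0.002461538 = 0.049614.
z = +0.084616/0.049614 = 1.705.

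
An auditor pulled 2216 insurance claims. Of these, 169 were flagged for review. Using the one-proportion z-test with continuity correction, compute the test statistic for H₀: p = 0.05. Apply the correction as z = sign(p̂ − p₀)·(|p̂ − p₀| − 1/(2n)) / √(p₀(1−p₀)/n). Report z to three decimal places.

p̂ = 169/2216 = 0.07626. p̂ − p₀ = 0.026264.
Continuity correction 1/(2n) = 1/4432 = 0.000226.
Corrected numerator: |0.026264| − 0.000226 = 0.026038.
SE₀ = √(0.05·0.95/2216) = 0.004630.
z = +0.026038/0.004630 = 5.624.

z = 5.624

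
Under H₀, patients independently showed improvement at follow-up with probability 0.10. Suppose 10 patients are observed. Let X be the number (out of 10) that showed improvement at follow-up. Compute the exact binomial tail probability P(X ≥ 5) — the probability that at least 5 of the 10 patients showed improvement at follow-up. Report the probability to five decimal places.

X ~ Binomial(n=10, p=0.10).
P(X ≥ 5) = Σ_{j=5}^{10} C(10,j)·0.10^j·0.90^{10−j}.
= 0.001488 + 0.000138 + 0.000009 + 0.000000 + 0.000000 + 0.000000 = 0.00163.

P = 0.00163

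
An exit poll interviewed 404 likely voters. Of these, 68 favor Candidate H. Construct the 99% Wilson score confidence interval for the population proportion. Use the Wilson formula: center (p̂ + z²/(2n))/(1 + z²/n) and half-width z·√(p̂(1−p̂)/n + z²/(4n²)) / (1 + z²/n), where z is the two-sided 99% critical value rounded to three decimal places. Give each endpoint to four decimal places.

p̂ = 68/404 = 0.16832; z = 2.576, so z² = 6.635776.
1 + z²/n = 1.016425.
Adjusted center: (0.16832 + z²/(2n))/1.016425 = 0.17368.
Radicand: p̂(1−p̂)/n + z²/(4n²) = 0.000346501 + 0.000010164 = 0.000356665.
Half-width = 2.576·√0.000356665/1.016425 = 0.04786.
CI: 0.17368 ± 0.04786 = (0.1258, 0.2215).

(0.1258, 0.2215)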